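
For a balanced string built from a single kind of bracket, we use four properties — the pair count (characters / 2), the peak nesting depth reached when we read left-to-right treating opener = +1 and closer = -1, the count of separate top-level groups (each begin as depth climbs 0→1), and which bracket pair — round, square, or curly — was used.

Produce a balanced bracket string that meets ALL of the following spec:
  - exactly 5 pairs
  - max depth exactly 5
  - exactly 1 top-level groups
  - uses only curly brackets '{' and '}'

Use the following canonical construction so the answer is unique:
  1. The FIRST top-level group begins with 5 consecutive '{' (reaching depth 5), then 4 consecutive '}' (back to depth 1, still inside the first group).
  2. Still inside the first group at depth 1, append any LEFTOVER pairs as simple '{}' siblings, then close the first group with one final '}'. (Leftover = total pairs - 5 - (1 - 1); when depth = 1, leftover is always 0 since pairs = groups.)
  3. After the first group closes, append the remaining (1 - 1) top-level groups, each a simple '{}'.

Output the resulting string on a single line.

Answer: {{{{{}}}}}

Derivation:
Spec: pairs=5 depth=5 groups=1
Leftover pairs = 5 - 5 - (1-1) = 0
First group: deep chain of depth 5 + 0 sibling pairs
Remaining 0 groups: simple '{}' each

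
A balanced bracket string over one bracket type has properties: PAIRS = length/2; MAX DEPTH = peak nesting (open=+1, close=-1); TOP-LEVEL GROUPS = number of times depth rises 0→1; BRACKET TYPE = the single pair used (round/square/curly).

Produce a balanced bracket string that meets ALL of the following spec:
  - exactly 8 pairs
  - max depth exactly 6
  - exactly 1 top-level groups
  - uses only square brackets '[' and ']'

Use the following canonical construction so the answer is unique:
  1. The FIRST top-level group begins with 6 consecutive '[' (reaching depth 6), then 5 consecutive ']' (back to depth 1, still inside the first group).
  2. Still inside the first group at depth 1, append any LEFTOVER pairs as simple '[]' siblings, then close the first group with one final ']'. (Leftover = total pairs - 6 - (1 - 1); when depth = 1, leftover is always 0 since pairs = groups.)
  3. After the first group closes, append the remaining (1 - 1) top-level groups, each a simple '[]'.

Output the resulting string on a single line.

Answer: [[[[[[]]]]][][]]

Derivation:
Spec: pairs=8 depth=6 groups=1
Leftover pairs = 8 - 6 - (1-1) = 2
First group: deep chain of depth 6 + 2 sibling pairs
Remaining 0 groups: simple '[]' each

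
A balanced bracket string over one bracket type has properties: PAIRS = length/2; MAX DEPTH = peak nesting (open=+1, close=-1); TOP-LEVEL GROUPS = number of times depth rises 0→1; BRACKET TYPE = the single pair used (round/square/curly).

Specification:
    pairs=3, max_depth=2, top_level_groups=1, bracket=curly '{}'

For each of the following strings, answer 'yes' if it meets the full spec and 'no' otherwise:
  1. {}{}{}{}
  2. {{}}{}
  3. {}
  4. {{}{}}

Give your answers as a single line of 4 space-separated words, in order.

String 1 '{}{}{}{}': depth seq [1 0 1 0 1 0 1 0]
  -> pairs=4 depth=1 groups=4 -> no
String 2 '{{}}{}': depth seq [1 2 1 0 1 0]
  -> pairs=3 depth=2 groups=2 -> no
String 3 '{}': depth seq [1 0]
  -> pairs=1 depth=1 groups=1 -> no
String 4 '{{}{}}': depth seq [1 2 1 2 1 0]
  -> pairs=3 depth=2 groups=1 -> yes

Answer: no no no yes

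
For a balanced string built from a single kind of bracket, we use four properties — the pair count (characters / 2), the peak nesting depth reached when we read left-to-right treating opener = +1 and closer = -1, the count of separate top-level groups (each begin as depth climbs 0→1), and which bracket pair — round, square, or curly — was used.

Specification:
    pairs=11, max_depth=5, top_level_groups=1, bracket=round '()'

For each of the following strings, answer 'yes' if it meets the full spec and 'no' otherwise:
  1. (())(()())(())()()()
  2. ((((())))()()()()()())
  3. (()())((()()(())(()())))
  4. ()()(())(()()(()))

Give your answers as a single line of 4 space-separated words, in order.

Answer: no yes no no

Derivation:
String 1 '(())(()())(())()()()': depth seq [1 2 1 0 1 2 1 2 1 0 1 2 1 0 1 0 1 0 1 0]
  -> pairs=10 depth=2 groups=6 -> no
String 2 '((((())))()()()()()())': depth seq [1 2 3 4 5 4 3 2 1 2 1 2 1 2 1 2 1 2 1 2 1 0]
  -> pairs=11 depth=5 groups=1 -> yes
String 3 '(()())((()()(())(()())))': depth seq [1 2 1 2 1 0 1 2 3 2 3 2 3 4 3 2 3 4 3 4 3 2 1 0]
  -> pairs=12 depth=4 groups=2 -> no
String 4 '()()(())(()()(()))': depth seq [1 0 1 0 1 2 1 0 1 2 1 2 1 2 3 2 1 0]
  -> pairs=9 depth=3 groups=4 -> no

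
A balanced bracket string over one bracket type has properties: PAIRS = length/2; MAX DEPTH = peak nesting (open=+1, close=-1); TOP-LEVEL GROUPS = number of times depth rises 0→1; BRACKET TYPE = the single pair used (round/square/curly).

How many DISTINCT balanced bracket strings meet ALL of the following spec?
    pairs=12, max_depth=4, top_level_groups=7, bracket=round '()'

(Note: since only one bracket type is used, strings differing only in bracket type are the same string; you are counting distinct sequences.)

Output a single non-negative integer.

Answer: 525

Derivation:
Spec: pairs=12 depth=4 groups=7
Count(depth <= 4) = 2450
Count(depth <= 3) = 1925
Count(depth == 4) = 2450 - 1925 = 525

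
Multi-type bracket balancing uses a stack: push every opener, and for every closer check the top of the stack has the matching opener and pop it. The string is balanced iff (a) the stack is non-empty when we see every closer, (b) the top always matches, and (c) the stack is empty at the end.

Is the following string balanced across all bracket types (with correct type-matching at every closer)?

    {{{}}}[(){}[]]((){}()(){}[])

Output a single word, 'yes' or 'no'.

Answer: yes

Derivation:
pos 0: push '{'; stack = {
pos 1: push '{'; stack = {{
pos 2: push '{'; stack = {{{
pos 3: '}' matches '{'; pop; stack = {{
pos 4: '}' matches '{'; pop; stack = {
pos 5: '}' matches '{'; pop; stack = (empty)
pos 6: push '['; stack = [
pos 7: push '('; stack = [(
pos 8: ')' matches '('; pop; stack = [
pos 9: push '{'; stack = [{
pos 10: '}' matches '{'; pop; stack = [
pos 11: push '['; stack = [[
pos 12: ']' matches '['; pop; stack = [
pos 13: ']' matches '['; pop; stack = (empty)
pos 14: push '('; stack = (
pos 15: push '('; stack = ((
pos 16: ')' matches '('; pop; stack = (
pos 17: push '{'; stack = ({
pos 18: '}' matches '{'; pop; stack = (
pos 19: push '('; stack = ((
pos 20: ')' matches '('; pop; stack = (
pos 21: push '('; stack = ((
pos 22: ')' matches '('; pop; stack = (
pos 23: push '{'; stack = ({
pos 24: '}' matches '{'; pop; stack = (
pos 25: push '['; stack = ([
pos 26: ']' matches '['; pop; stack = (
pos 27: ')' matches '('; pop; stack = (empty)
end: stack empty → VALID
Verdict: properly nested → yes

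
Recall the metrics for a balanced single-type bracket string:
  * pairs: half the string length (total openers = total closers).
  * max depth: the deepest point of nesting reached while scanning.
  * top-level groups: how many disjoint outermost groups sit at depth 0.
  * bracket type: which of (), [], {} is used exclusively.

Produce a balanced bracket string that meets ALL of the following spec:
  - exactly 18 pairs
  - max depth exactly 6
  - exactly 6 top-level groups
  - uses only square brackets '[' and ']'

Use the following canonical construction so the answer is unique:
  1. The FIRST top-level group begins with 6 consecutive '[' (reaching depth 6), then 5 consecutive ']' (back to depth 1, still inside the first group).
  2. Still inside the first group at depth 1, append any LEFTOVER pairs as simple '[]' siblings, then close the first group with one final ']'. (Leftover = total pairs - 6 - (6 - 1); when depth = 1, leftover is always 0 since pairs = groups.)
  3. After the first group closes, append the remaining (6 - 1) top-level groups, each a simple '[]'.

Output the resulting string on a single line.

Answer: [[[[[[]]]]][][][][][][][]][][][][][]

Derivation:
Spec: pairs=18 depth=6 groups=6
Leftover pairs = 18 - 6 - (6-1) = 7
First group: deep chain of depth 6 + 7 sibling pairs
Remaining 5 groups: simple '[]' each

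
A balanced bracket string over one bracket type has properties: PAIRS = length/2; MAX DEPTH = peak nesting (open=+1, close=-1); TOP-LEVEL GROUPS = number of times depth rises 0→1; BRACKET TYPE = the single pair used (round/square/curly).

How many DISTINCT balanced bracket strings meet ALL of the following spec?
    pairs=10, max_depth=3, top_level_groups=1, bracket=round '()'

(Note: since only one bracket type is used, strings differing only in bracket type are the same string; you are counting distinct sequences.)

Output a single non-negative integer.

Spec: pairs=10 depth=3 groups=1
Count(depth <= 3) = 256
Count(depth <= 2) = 1
Count(depth == 3) = 256 - 1 = 255

Answer: 255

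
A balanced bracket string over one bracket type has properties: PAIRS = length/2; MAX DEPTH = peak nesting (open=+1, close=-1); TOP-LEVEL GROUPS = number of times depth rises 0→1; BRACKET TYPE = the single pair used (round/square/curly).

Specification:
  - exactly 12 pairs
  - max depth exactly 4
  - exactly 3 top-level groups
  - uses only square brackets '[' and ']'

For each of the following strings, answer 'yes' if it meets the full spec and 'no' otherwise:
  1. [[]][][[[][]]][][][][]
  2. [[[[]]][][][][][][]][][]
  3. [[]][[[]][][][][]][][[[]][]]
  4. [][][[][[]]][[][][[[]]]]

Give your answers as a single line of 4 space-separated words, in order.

Answer: no yes no no

Derivation:
String 1 '[[]][][[[][]]][][][][]': depth seq [1 2 1 0 1 0 1 2 3 2 3 2 1 0 1 0 1 0 1 0 1 0]
  -> pairs=11 depth=3 groups=7 -> no
String 2 '[[[[]]][][][][][][]][][]': depth seq [1 2 3 4 3 2 1 2 1 2 1 2 1 2 1 2 1 2 1 0 1 0 1 0]
  -> pairs=12 depth=4 groups=3 -> yes
String 3 '[[]][[[]][][][][]][][[[]][]]': depth seq [1 2 1 0 1 2 3 2 1 2 1 2 1 2 1 2 1 0 1 0 1 2 3 2 1 2 1 0]
  -> pairs=14 depth=3 groups=4 -> no
String 4 '[][][[][[]]][[][][[[]]]]': depth seq [1 0 1 0 1 2 1 2 3 2 1 0 1 2 1 2 1 2 3 4 3 2 1 0]
  -> pairs=12 depth=4 groups=4 -> no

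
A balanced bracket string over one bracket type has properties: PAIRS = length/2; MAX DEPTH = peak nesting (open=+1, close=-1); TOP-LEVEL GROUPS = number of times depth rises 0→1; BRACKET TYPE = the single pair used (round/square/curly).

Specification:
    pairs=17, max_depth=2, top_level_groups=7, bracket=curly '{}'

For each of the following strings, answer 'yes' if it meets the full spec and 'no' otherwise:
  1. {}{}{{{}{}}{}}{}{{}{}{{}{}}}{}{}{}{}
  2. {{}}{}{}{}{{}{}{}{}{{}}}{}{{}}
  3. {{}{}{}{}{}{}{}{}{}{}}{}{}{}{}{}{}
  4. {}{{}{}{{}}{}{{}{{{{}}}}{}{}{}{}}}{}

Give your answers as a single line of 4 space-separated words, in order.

String 1 '{}{}{{{}{}}{}}{}{{}{}{{}{}}}{}{}{}{}': depth seq [1 0 1 0 1 2 3 2 3 2 1 2 1 0 1 0 1 2 1 2 1 2 3 2 3 2 1 0 1 0 1 0 1 0 1 0]
  -> pairs=18 depth=3 groups=9 -> no
String 2 '{{}}{}{}{}{{}{}{}{}{{}}}{}{{}}': depth seq [1 2 1 0 1 0 1 0 1 0 1 2 1 2 1 2 1 2 1 2 3 2 1 0 1 0 1 2 1 0]
  -> pairs=15 depth=3 groups=7 -> no
String 3 '{{}{}{}{}{}{}{}{}{}{}}{}{}{}{}{}{}': depth seq [1 2 1 2 1 2 1 2 1 2 1 2 1 2 1 2 1 2 1 2 1 0 1 0 1 0 1 0 1 0 1 0 1 0]
  -> pairs=17 depth=2 groups=7 -> yes
String 4 '{}{{}{}{{}}{}{{}{{{{}}}}{}{}{}{}}}{}': depth seq [1 0 1 2 1 2 1 2 3 2 1 2 1 2 3 2 3 4 5 6 5 4 3 2 3 2 3 2 3 2 3 2 1 0 1 0]
  -> pairs=18 depth=6 groups=3 -> no

Answer: no no yes no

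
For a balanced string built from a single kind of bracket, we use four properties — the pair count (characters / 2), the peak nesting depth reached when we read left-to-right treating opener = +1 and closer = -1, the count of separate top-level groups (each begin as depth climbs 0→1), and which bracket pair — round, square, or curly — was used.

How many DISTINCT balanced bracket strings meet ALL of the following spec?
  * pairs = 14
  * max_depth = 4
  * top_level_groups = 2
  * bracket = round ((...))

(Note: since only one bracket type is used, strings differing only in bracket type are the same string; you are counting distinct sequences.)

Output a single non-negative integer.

Spec: pairs=14 depth=4 groups=2
Count(depth <= 4) = 151525
Count(depth <= 3) = 15360
Count(depth == 4) = 151525 - 15360 = 136165

Answer: 136165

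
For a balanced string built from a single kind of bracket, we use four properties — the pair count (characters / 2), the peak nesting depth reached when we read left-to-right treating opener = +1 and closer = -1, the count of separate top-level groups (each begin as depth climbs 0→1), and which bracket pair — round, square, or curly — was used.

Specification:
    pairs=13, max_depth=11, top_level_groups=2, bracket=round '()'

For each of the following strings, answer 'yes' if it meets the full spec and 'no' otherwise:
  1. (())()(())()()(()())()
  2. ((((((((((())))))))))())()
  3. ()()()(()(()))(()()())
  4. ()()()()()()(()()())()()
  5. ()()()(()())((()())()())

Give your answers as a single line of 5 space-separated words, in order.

String 1 '(())()(())()()(()())()': depth seq [1 2 1 0 1 0 1 2 1 0 1 0 1 0 1 2 1 2 1 0 1 0]
  -> pairs=11 depth=2 groups=7 -> no
String 2 '((((((((((())))))))))())()': depth seq [1 2 3 4 5 6 7 8 9 10 11 10 9 8 7 6 5 4 3 2 1 2 1 0 1 0]
  -> pairs=13 depth=11 groups=2 -> yes
String 3 '()()()(()(()))(()()())': depth seq [1 0 1 0 1 0 1 2 1 2 3 2 1 0 1 2 1 2 1 2 1 0]
  -> pairs=11 depth=3 groups=5 -> no
String 4 '()()()()()()(()()())()()': depth seq [1 0 1 0 1 0 1 0 1 0 1 0 1 2 1 2 1 2 1 0 1 0 1 0]
  -> pairs=12 depth=2 groups=9 -> no
String 5 '()()()(()())((()())()())': depth seq [1 0 1 0 1 0 1 2 1 2 1 0 1 2 3 2 3 2 1 2 1 2 1 0]
  -> pairs=12 depth=3 groups=5 -> no

Answer: no yes no no no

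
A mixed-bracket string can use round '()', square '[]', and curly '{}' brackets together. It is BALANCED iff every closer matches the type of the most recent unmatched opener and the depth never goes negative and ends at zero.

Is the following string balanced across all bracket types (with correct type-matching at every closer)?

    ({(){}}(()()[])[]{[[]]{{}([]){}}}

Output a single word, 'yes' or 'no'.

Answer: no

Derivation:
pos 0: push '('; stack = (
pos 1: push '{'; stack = ({
pos 2: push '('; stack = ({(
pos 3: ')' matches '('; pop; stack = ({
pos 4: push '{'; stack = ({{
pos 5: '}' matches '{'; pop; stack = ({
pos 6: '}' matches '{'; pop; stack = (
pos 7: push '('; stack = ((
pos 8: push '('; stack = (((
pos 9: ')' matches '('; pop; stack = ((
pos 10: push '('; stack = (((
pos 11: ')' matches '('; pop; stack = ((
pos 12: push '['; stack = (([
pos 13: ']' matches '['; pop; stack = ((
pos 14: ')' matches '('; pop; stack = (
pos 15: push '['; stack = ([
pos 16: ']' matches '['; pop; stack = (
pos 17: push '{'; stack = ({
pos 18: push '['; stack = ({[
pos 19: push '['; stack = ({[[
pos 20: ']' matches '['; pop; stack = ({[
pos 21: ']' matches '['; pop; stack = ({
pos 22: push '{'; stack = ({{
pos 23: push '{'; stack = ({{{
pos 24: '}' matches '{'; pop; stack = ({{
pos 25: push '('; stack = ({{(
pos 26: push '['; stack = ({{([
pos 27: ']' matches '['; pop; stack = ({{(
pos 28: ')' matches '('; pop; stack = ({{
pos 29: push '{'; stack = ({{{
pos 30: '}' matches '{'; pop; stack = ({{
pos 31: '}' matches '{'; pop; stack = ({
pos 32: '}' matches '{'; pop; stack = (
end: stack still non-empty (() → INVALID
Verdict: unclosed openers at end: ( → no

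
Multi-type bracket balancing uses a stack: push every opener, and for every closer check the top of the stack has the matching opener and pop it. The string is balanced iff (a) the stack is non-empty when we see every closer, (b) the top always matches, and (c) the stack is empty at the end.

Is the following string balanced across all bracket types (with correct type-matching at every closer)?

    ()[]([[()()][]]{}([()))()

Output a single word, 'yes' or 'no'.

pos 0: push '('; stack = (
pos 1: ')' matches '('; pop; stack = (empty)
pos 2: push '['; stack = [
pos 3: ']' matches '['; pop; stack = (empty)
pos 4: push '('; stack = (
pos 5: push '['; stack = ([
pos 6: push '['; stack = ([[
pos 7: push '('; stack = ([[(
pos 8: ')' matches '('; pop; stack = ([[
pos 9: push '('; stack = ([[(
pos 10: ')' matches '('; pop; stack = ([[
pos 11: ']' matches '['; pop; stack = ([
pos 12: push '['; stack = ([[
pos 13: ']' matches '['; pop; stack = ([
pos 14: ']' matches '['; pop; stack = (
pos 15: push '{'; stack = ({
pos 16: '}' matches '{'; pop; stack = (
pos 17: push '('; stack = ((
pos 18: push '['; stack = (([
pos 19: push '('; stack = (([(
pos 20: ')' matches '('; pop; stack = (([
pos 21: saw closer ')' but top of stack is '[' (expected ']') → INVALID
Verdict: type mismatch at position 21: ')' closes '[' → no

Answer: no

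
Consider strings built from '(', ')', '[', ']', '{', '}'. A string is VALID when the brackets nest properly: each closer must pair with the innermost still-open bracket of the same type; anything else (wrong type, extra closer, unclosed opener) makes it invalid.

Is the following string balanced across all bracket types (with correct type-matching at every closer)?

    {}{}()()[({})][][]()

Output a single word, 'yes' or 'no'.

Answer: yes

Derivation:
pos 0: push '{'; stack = {
pos 1: '}' matches '{'; pop; stack = (empty)
pos 2: push '{'; stack = {
pos 3: '}' matches '{'; pop; stack = (empty)
pos 4: push '('; stack = (
pos 5: ')' matches '('; pop; stack = (empty)
pos 6: push '('; stack = (
pos 7: ')' matches '('; pop; stack = (empty)
pos 8: push '['; stack = [
pos 9: push '('; stack = [(
pos 10: push '{'; stack = [({
pos 11: '}' matches '{'; pop; stack = [(
pos 12: ')' matches '('; pop; stack = [
pos 13: ']' matches '['; pop; stack = (empty)
pos 14: push '['; stack = [
pos 15: ']' matches '['; pop; stack = (empty)
pos 16: push '['; stack = [
pos 17: ']' matches '['; pop; stack = (empty)
pos 18: push '('; stack = (
pos 19: ')' matches '('; pop; stack = (empty)
end: stack empty → VALID
Verdict: properly nested → yes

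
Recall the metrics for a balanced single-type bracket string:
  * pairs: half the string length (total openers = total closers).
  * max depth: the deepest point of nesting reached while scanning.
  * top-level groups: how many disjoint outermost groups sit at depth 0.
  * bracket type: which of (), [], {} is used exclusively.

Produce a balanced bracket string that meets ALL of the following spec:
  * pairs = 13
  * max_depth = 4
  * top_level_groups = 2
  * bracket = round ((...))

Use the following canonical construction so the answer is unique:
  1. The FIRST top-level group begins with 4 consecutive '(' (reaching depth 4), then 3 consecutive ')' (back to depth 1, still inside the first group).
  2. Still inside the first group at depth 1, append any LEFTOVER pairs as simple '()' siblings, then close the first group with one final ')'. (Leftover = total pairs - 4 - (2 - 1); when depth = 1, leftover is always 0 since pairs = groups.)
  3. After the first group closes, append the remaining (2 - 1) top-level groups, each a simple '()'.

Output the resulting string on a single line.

Spec: pairs=13 depth=4 groups=2
Leftover pairs = 13 - 4 - (2-1) = 8
First group: deep chain of depth 4 + 8 sibling pairs
Remaining 1 groups: simple '()' each

Answer: (((()))()()()()()()()())()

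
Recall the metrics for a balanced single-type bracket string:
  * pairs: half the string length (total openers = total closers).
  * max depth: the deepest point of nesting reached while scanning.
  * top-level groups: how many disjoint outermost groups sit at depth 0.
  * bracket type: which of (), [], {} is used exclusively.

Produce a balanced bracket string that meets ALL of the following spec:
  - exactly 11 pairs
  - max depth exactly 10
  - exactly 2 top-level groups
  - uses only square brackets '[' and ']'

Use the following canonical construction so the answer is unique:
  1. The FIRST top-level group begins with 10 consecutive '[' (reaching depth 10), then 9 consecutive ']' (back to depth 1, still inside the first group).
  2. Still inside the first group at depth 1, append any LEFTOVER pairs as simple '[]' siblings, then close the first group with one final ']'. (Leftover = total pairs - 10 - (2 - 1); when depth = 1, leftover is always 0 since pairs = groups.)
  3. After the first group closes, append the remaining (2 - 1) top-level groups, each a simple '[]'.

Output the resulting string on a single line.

Spec: pairs=11 depth=10 groups=2
Leftover pairs = 11 - 10 - (2-1) = 0
First group: deep chain of depth 10 + 0 sibling pairs
Remaining 1 groups: simple '[]' each

Answer: [[[[[[[[[[]]]]]]]]]][]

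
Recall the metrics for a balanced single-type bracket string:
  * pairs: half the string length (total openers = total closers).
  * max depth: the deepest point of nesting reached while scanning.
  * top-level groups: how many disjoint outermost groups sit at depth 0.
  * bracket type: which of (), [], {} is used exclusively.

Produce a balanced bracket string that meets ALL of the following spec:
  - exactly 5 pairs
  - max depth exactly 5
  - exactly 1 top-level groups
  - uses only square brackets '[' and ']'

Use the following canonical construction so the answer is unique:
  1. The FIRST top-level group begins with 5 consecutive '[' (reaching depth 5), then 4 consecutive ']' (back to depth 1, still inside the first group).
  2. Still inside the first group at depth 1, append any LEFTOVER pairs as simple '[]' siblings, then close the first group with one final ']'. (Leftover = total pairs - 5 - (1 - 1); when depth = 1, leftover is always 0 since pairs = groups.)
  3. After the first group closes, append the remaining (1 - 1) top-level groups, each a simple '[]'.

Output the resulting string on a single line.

Answer: [[[[[]]]]]

Derivation:
Spec: pairs=5 depth=5 groups=1
Leftover pairs = 5 - 5 - (1-1) = 0
First group: deep chain of depth 5 + 0 sibling pairs
Remaining 0 groups: simple '[]' each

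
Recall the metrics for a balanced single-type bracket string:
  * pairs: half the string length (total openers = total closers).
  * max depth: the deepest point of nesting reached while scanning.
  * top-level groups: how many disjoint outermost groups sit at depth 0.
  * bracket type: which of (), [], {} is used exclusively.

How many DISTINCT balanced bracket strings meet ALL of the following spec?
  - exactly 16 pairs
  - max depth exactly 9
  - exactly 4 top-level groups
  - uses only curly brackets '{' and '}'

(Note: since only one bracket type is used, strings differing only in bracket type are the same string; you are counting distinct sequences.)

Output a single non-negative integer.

Answer: 39204

Derivation:
Spec: pairs=16 depth=9 groups=4
Count(depth <= 9) = 4336965
Count(depth <= 8) = 4297761
Count(depth == 9) = 4336965 - 4297761 = 39204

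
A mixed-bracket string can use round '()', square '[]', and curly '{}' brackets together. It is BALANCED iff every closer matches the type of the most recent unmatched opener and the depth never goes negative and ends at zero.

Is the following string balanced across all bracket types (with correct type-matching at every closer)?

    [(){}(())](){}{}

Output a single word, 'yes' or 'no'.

pos 0: push '['; stack = [
pos 1: push '('; stack = [(
pos 2: ')' matches '('; pop; stack = [
pos 3: push '{'; stack = [{
pos 4: '}' matches '{'; pop; stack = [
pos 5: push '('; stack = [(
pos 6: push '('; stack = [((
pos 7: ')' matches '('; pop; stack = [(
pos 8: ')' matches '('; pop; stack = [
pos 9: ']' matches '['; pop; stack = (empty)
pos 10: push '('; stack = (
pos 11: ')' matches '('; pop; stack = (empty)
pos 12: push '{'; stack = {
pos 13: '}' matches '{'; pop; stack = (empty)
pos 14: push '{'; stack = {
pos 15: '}' matches '{'; pop; stack = (empty)
end: stack empty → VALID
Verdict: properly nested → yes

Answer: yes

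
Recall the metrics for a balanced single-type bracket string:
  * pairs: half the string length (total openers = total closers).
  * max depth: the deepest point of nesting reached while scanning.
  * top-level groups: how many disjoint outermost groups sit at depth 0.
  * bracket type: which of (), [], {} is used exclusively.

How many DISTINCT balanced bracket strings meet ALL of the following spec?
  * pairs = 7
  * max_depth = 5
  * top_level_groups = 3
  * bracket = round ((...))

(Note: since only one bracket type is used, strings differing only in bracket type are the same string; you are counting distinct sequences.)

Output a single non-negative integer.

Spec: pairs=7 depth=5 groups=3
Count(depth <= 5) = 90
Count(depth <= 4) = 87
Count(depth == 5) = 90 - 87 = 3

Answer: 3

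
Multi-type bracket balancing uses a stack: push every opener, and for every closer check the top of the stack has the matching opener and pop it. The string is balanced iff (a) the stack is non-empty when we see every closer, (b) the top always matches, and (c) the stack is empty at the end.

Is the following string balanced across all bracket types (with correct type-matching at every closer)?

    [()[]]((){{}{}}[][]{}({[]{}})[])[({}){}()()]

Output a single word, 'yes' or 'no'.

Answer: yes

Derivation:
pos 0: push '['; stack = [
pos 1: push '('; stack = [(
pos 2: ')' matches '('; pop; stack = [
pos 3: push '['; stack = [[
pos 4: ']' matches '['; pop; stack = [
pos 5: ']' matches '['; pop; stack = (empty)
pos 6: push '('; stack = (
pos 7: push '('; stack = ((
pos 8: ')' matches '('; pop; stack = (
pos 9: push '{'; stack = ({
pos 10: push '{'; stack = ({{
pos 11: '}' matches '{'; pop; stack = ({
pos 12: push '{'; stack = ({{
pos 13: '}' matches '{'; pop; stack = ({
pos 14: '}' matches '{'; pop; stack = (
pos 15: push '['; stack = ([
pos 16: ']' matches '['; pop; stack = (
pos 17: push '['; stack = ([
pos 18: ']' matches '['; pop; stack = (
pos 19: push '{'; stack = ({
pos 20: '}' matches '{'; pop; stack = (
pos 21: push '('; stack = ((
pos 22: push '{'; stack = (({
pos 23: push '['; stack = (({[
pos 24: ']' matches '['; pop; stack = (({
pos 25: push '{'; stack = (({{
pos 26: '}' matches '{'; pop; stack = (({
pos 27: '}' matches '{'; pop; stack = ((
pos 28: ')' matches '('; pop; stack = (
pos 29: push '['; stack = ([
pos 30: ']' matches '['; pop; stack = (
pos 31: ')' matches '('; pop; stack = (empty)
pos 32: push '['; stack = [
pos 33: push '('; stack = [(
pos 34: push '{'; stack = [({
pos 35: '}' matches '{'; pop; stack = [(
pos 36: ')' matches '('; pop; stack = [
pos 37: push '{'; stack = [{
pos 38: '}' matches '{'; pop; stack = [
pos 39: push '('; stack = [(
pos 40: ')' matches '('; pop; stack = [
pos 41: push '('; stack = [(
pos 42: ')' matches '('; pop; stack = [
pos 43: ']' matches '['; pop; stack = (empty)
end: stack empty → VALID
Verdict: properly nested → yes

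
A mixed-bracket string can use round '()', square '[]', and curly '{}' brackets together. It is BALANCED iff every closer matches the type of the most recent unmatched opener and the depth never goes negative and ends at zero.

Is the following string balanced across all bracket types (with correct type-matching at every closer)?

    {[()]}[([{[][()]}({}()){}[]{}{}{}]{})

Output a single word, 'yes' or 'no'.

Answer: no

Derivation:
pos 0: push '{'; stack = {
pos 1: push '['; stack = {[
pos 2: push '('; stack = {[(
pos 3: ')' matches '('; pop; stack = {[
pos 4: ']' matches '['; pop; stack = {
pos 5: '}' matches '{'; pop; stack = (empty)
pos 6: push '['; stack = [
pos 7: push '('; stack = [(
pos 8: push '['; stack = [([
pos 9: push '{'; stack = [([{
pos 10: push '['; stack = [([{[
pos 11: ']' matches '['; pop; stack = [([{
pos 12: push '['; stack = [([{[
pos 13: push '('; stack = [([{[(
pos 14: ')' matches '('; pop; stack = [([{[
pos 15: ']' matches '['; pop; stack = [([{
pos 16: '}' matches '{'; pop; stack = [([
pos 17: push '('; stack = [([(
pos 18: push '{'; stack = [([({
pos 19: '}' matches '{'; pop; stack = [([(
pos 20: push '('; stack = [([((
pos 21: ')' matches '('; pop; stack = [([(
pos 22: ')' matches '('; pop; stack = [([
pos 23: push '{'; stack = [([{
pos 24: '}' matches '{'; pop; stack = [([
pos 25: push '['; stack = [([[
pos 26: ']' matches '['; pop; stack = [([
pos 27: push '{'; stack = [([{
pos 28: '}' matches '{'; pop; stack = [([
pos 29: push '{'; stack = [([{
pos 30: '}' matches '{'; pop; stack = [([
pos 31: push '{'; stack = [([{
pos 32: '}' matches '{'; pop; stack = [([
pos 33: ']' matches '['; pop; stack = [(
pos 34: push '{'; stack = [({
pos 35: '}' matches '{'; pop; stack = [(
pos 36: ')' matches '('; pop; stack = [
end: stack still non-empty ([) → INVALID
Verdict: unclosed openers at end: [ → no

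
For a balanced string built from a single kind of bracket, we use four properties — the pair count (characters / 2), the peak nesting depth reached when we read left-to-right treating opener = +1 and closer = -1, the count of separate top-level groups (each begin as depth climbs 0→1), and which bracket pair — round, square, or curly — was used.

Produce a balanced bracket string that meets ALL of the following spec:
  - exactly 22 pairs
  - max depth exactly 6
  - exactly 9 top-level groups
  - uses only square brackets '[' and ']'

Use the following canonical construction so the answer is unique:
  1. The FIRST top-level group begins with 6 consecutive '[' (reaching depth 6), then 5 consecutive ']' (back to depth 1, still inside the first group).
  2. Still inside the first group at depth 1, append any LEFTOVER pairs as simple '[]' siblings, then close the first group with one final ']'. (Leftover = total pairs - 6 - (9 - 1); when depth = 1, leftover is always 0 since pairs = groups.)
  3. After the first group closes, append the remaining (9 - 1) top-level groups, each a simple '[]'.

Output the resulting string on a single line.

Answer: [[[[[[]]]]][][][][][][][][]][][][][][][][][]

Derivation:
Spec: pairs=22 depth=6 groups=9
Leftover pairs = 22 - 6 - (9-1) = 8
First group: deep chain of depth 6 + 8 sibling pairs
Remaining 8 groups: simple '[]' each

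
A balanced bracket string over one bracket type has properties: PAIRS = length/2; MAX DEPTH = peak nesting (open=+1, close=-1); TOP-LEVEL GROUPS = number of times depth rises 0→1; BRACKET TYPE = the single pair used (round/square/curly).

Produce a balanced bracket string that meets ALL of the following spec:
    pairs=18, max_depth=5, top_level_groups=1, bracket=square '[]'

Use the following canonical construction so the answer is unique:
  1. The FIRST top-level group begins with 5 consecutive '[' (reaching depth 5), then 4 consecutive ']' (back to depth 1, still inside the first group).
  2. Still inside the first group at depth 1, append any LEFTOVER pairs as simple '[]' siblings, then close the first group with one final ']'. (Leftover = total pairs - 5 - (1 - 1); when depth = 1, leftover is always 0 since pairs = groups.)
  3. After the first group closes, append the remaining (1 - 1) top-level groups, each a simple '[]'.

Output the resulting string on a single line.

Spec: pairs=18 depth=5 groups=1
Leftover pairs = 18 - 5 - (1-1) = 13
First group: deep chain of depth 5 + 13 sibling pairs
Remaining 0 groups: simple '[]' each

Answer: [[[[[]]]][][][][][][][][][][][][][]]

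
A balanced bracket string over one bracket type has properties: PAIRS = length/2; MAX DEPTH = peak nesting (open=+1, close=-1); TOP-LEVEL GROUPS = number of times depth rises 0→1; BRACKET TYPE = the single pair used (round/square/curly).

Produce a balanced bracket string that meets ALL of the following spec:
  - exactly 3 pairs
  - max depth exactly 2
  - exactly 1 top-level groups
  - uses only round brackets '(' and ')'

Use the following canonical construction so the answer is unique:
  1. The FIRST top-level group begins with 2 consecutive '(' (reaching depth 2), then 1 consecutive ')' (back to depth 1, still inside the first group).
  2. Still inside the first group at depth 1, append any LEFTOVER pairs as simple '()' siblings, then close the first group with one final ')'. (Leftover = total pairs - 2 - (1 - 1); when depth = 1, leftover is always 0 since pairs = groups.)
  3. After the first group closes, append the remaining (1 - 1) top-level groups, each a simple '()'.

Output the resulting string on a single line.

Answer: (()())

Derivation:
Spec: pairs=3 depth=2 groups=1
Leftover pairs = 3 - 2 - (1-1) = 1
First group: deep chain of depth 2 + 1 sibling pairs
Remaining 0 groups: simple '()' each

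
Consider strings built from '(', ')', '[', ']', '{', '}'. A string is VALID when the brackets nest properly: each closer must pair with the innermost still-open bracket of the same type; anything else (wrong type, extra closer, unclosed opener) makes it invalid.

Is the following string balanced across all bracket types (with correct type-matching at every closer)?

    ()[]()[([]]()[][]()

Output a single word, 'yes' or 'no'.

pos 0: push '('; stack = (
pos 1: ')' matches '('; pop; stack = (empty)
pos 2: push '['; stack = [
pos 3: ']' matches '['; pop; stack = (empty)
pos 4: push '('; stack = (
pos 5: ')' matches '('; pop; stack = (empty)
pos 6: push '['; stack = [
pos 7: push '('; stack = [(
pos 8: push '['; stack = [([
pos 9: ']' matches '['; pop; stack = [(
pos 10: saw closer ']' but top of stack is '(' (expected ')') → INVALID
Verdict: type mismatch at position 10: ']' closes '(' → no

Answer: no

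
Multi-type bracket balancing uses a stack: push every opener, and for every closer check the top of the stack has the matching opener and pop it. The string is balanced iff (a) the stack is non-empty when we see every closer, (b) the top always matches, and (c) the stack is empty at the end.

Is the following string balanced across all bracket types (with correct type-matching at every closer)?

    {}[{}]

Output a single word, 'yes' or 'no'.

Answer: yes

Derivation:
pos 0: push '{'; stack = {
pos 1: '}' matches '{'; pop; stack = (empty)
pos 2: push '['; stack = [
pos 3: push '{'; stack = [{
pos 4: '}' matches '{'; pop; stack = [
pos 5: ']' matches '['; pop; stack = (empty)
end: stack empty → VALID
Verdict: properly nested → yes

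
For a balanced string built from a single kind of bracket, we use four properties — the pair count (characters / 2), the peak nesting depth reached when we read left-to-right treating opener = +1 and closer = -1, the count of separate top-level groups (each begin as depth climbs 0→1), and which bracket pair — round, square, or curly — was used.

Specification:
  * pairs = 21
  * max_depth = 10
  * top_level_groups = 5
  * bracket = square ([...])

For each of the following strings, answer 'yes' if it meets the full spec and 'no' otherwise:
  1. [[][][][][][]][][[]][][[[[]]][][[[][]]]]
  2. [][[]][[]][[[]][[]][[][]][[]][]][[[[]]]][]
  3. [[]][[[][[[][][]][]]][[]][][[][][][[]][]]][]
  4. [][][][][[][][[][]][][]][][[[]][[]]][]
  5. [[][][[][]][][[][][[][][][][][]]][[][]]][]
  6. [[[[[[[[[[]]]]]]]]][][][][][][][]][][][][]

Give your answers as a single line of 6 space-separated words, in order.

String 1 '[[][][][][][]][][[]][][[[[]]][][[[][]]]]': depth seq [1 2 1 2 1 2 1 2 1 2 1 2 1 0 1 0 1 2 1 0 1 0 1 2 3 4 3 2 1 2 1 2 3 4 3 4 3 2 1 0]
  -> pairs=20 depth=4 groups=5 -> no
String 2 '[][[]][[]][[[]][[]][[][]][[]][]][[[[]]]][]': depth seq [1 0 1 2 1 0 1 2 1 0 1 2 3 2 1 2 3 2 1 2 3 2 3 2 1 2 3 2 1 2 1 0 1 2 3 4 3 2 1 0 1 0]
  -> pairs=21 depth=4 groups=6 -> no
String 3 '[[]][[[][[[][][]][]]][[]][][[][][][[]][]]][]': depth seq [1 2 1 0 1 2 3 2 3 4 5 4 5 4 5 4 3 4 3 2 1 2 3 2 1 2 1 2 3 2 3 2 3 2 3 4 3 2 3 2 1 0 1 0]
  -> pairs=22 depth=5 groups=3 -> no
String 4 '[][][][][[][][[][]][][]][][[[]][[]]][]': depth seq [1 0 1 0 1 0 1 0 1 2 1 2 1 2 3 2 3 2 1 2 1 2 1 0 1 0 1 2 3 2 1 2 3 2 1 0 1 0]
  -> pairs=19 depth=3 groups=8 -> no
String 5 '[[][][[][]][][[][][[][][][][][]]][[][]]][]': depth seq [1 2 1 2 1 2 3 2 3 2 1 2 1 2 3 2 3 2 3 4 3 4 3 4 3 4 3 4 3 4 3 2 1 2 3 2 3 2 1 0 1 0]
  -> pairs=21 depth=4 groups=2 -> no
String 6 '[[[[[[[[[[]]]]]]]]][][][][][][][]][][][][]': depth seq [1 2 3 4 5 6 7 8 9 10 9 8 7 6 5 4 3 2 1 2 1 2 1 2 1 2 1 2 1 2 1 2 1 0 1 0 1 0 1 0 1 0]
  -> pairs=21 depth=10 groups=5 -> yes

Answer: no no no no no yes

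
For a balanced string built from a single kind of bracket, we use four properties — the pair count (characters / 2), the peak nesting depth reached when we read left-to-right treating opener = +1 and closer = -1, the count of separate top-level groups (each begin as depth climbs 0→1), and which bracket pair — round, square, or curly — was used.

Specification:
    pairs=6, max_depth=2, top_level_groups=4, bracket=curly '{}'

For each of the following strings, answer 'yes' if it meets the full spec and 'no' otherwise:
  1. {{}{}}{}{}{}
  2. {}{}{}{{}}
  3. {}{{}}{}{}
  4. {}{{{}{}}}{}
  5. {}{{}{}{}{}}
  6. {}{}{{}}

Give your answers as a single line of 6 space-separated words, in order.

Answer: yes no no no no no

Derivation:
String 1 '{{}{}}{}{}{}': depth seq [1 2 1 2 1 0 1 0 1 0 1 0]
  -> pairs=6 depth=2 groups=4 -> yes
String 2 '{}{}{}{{}}': depth seq [1 0 1 0 1 0 1 2 1 0]
  -> pairs=5 depth=2 groups=4 -> no
String 3 '{}{{}}{}{}': depth seq [1 0 1 2 1 0 1 0 1 0]
  -> pairs=5 depth=2 groups=4 -> no
String 4 '{}{{{}{}}}{}': depth seq [1 0 1 2 3 2 3 2 1 0 1 0]
  -> pairs=6 depth=3 groups=3 -> no
String 5 '{}{{}{}{}{}}': depth seq [1 0 1 2 1 2 1 2 1 2 1 0]
  -> pairs=6 depth=2 groups=2 -> no
String 6 '{}{}{{}}': depth seq [1 0 1 0 1 2 1 0]
  -> pairs=4 depth=2 groups=3 -> no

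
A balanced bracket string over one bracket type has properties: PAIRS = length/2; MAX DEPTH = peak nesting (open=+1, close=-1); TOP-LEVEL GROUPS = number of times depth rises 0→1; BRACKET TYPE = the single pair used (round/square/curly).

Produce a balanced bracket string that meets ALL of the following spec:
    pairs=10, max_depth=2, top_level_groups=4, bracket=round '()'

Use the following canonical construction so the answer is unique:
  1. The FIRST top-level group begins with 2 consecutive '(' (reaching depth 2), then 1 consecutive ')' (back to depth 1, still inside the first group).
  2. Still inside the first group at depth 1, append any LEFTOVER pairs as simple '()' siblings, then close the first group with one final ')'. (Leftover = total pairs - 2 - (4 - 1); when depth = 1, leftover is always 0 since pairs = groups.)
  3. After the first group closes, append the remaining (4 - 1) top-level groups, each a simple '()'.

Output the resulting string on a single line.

Answer: (()()()()()())()()()

Derivation:
Spec: pairs=10 depth=2 groups=4
Leftover pairs = 10 - 2 - (4-1) = 5
First group: deep chain of depth 2 + 5 sibling pairs
Remaining 3 groups: simple '()' each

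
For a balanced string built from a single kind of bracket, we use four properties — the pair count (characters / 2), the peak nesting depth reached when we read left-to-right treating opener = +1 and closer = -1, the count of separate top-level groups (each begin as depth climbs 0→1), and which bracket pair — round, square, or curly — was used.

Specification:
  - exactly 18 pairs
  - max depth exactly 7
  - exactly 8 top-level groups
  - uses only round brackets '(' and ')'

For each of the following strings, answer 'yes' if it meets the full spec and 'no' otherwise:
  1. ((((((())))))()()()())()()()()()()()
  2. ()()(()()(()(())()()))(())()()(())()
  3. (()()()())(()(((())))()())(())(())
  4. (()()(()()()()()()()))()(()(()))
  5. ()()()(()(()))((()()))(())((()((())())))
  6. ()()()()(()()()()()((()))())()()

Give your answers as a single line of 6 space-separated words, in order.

Answer: yes no no no no no

Derivation:
String 1 '((((((())))))()()()())()()()()()()()': depth seq [1 2 3 4 5 6 7 6 5 4 3 2 1 2 1 2 1 2 1 2 1 0 1 0 1 0 1 0 1 0 1 0 1 0 1 0]
  -> pairs=18 depth=7 groups=8 -> yes
String 2 '()()(()()(()(())()()))(())()()(())()': depth seq [1 0 1 0 1 2 1 2 1 2 3 2 3 4 3 2 3 2 3 2 1 0 1 2 1 0 1 0 1 0 1 2 1 0 1 0]
  -> pairs=18 depth=4 groups=8 -> no
String 3 '(()()()())(()(((())))()())(())(())': depth seq [1 2 1 2 1 2 1 2 1 0 1 2 1 2 3 4 5 4 3 2 1 2 1 2 1 0 1 2 1 0 1 2 1 0]
  -> pairs=17 depth=5 groups=4 -> no
String 4 '(()()(()()()()()()()))()(()(()))': depth seq [1 2 1 2 1 2 3 2 3 2 3 2 3 2 3 2 3 2 3 2 1 0 1 0 1 2 1 2 3 2 1 0]
  -> pairs=16 depth=3 groups=3 -> no
String 5 '()()()(()(()))((()()))(())((()((())())))': depth seq [1 0 1 0 1 0 1 2 1 2 3 2 1 0 1 2 3 2 3 2 1 0 1 2 1 0 1 2 3 2 3 4 5 4 3 4 3 2 1 0]
  -> pairs=20 depth=5 groups=7 -> no
String 6 '()()()()(()()()()()((()))())()()': depth seq [1 0 1 0 1 0 1 0 1 2 1 2 1 2 1 2 1 2 1 2 3 4 3 2 1 2 1 0 1 0 1 0]
  -> pairs=16 depth=4 groups=7 -> no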